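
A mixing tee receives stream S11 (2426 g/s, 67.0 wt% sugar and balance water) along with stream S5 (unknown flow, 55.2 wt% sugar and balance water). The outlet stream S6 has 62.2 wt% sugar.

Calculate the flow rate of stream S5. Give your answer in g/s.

Let S5 be the unknown flow. Total out = 2426 + S5.
sugar balance: 1625.4 + 0.552·S5 = 0.622·(2426 + S5)
(0.552 − 0.622)·S5 = 0.622×2426 − 1625.4 = -116.45
S5 = -116.45 / -0.070 = 1663.5 g/s

1664 g/s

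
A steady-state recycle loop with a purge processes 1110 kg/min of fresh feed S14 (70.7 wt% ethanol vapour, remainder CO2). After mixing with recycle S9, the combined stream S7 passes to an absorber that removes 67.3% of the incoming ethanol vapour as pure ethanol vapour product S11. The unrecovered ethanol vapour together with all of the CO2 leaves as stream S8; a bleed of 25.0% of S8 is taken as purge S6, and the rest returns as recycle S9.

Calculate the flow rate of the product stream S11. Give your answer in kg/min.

699.8 kg/min

ethanol vapour in S7: m_A = 1110×0.707 + (1−0.250)·(1−0.673)·m_A, so m_A = 784.77/0.7548 = 1039.8 kg/min.
Product S11 = 0.673×1039.8 = 699.77 kg/min.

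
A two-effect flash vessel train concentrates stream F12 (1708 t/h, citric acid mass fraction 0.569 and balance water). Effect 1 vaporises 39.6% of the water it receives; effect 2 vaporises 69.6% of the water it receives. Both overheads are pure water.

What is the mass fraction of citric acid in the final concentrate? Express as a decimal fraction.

0.878

water in feed = 1708×0.431 = 736.15 t/h.
After stage 1: water left = (1−0.396)×736.15 = 444.63; stream total = 1416.5 t/h.
After stage 2: water left = (1−0.696)×444.63 = 135.17; final concentrate = 1107 t/h.
citric acid fraction = 971.85/1107 = 0.878.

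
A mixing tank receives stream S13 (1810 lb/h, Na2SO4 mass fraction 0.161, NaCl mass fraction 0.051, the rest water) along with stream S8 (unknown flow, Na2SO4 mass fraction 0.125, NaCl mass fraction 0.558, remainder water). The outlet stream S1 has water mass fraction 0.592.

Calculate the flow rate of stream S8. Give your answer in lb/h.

1290 lb/h

Let S8 be the unknown flow. Total out = 1810 + S8.
water balance: 1426.3 + 0.317·S8 = 0.592·(1810 + S8)
(0.317 − 0.592)·S8 = 0.592×1810 − 1426.3 = -354.76
S8 = -354.76 / -0.275 = 1290 lb/h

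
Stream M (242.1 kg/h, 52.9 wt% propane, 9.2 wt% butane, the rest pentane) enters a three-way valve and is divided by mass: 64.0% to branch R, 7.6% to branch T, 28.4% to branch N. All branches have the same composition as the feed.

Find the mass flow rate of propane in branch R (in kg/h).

Branch R total = 0.640×242.1 = 154.94 kg/h.
propane in R = 0.529×154.94 = 81.965 kg/h.

81.97 kg/h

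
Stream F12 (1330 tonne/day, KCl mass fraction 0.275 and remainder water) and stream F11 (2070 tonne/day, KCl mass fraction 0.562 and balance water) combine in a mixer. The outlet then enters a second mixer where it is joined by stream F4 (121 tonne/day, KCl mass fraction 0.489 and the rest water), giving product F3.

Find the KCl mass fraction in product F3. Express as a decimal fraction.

0.451

Overall, product flow = 3521 tonne/day.
KCl in = 1330×0.275 + 2070×0.562 + 121×0.489 = 1588.3 tonne/day.
KCl fraction in F3 = 0.451.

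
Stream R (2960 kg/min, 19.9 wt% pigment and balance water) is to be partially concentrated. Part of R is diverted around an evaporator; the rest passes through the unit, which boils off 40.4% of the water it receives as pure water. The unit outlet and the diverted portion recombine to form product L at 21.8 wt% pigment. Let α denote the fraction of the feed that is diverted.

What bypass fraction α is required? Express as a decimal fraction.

All 2960×0.199 = 589.04 kg/min of pigment reaches L, so L = 589.04/0.218 = 2702 kg/min and vapour = 257.98 kg/min.
The evaporator receives (1−α)·2960 of feed at 0.801 water and removes 0.404 of that water:
0.404×0.801×(1−α)×2960 = 257.98
(1−α) = 257.98/957.87 = 0.2693;  α = 0.7307.

0.731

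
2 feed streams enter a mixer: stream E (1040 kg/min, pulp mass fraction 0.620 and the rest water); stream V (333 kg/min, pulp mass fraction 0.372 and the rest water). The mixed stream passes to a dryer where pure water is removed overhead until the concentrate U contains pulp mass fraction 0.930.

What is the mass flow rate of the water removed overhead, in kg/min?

pulp entering = 1040×0.620 + 333×0.372 = 768.68 kg/min.
All pulp reports to U, so U = 768.68/0.930 = 826.53 kg/min.
Total feed = 1373 kg/min; overhead = 1373 − 826.53 = 546.47 kg/min.

546.5 kg/min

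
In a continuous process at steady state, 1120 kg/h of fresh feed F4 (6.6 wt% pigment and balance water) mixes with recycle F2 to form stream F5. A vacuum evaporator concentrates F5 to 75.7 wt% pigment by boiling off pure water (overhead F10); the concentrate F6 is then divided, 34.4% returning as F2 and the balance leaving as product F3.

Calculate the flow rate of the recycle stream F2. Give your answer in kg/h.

Overall pigment balance (none leaves overhead): pigment in fresh feed = pigment in product, i.e. 1120×0.066 = (1−0.344)·F6·0.757.
F6 = 73.92/(0.757×0.656) = 148.85 kg/h.
Recycle F2 = 0.344×148.85 = 51.206 kg/h.

51.21 kg/h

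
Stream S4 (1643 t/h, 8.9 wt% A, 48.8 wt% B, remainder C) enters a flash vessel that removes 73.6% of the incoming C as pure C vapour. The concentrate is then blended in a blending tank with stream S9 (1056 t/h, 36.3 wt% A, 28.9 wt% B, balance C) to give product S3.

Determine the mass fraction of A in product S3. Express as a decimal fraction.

0.242

Vapour removed = 0.736×0.423×1643 = 511.51 t/h; concentrate = 1131.5 t/h.
A reaching the mixer = 146.23 (from concentrate) + 1056×0.363 = 529.55 t/h.
Product flow = 1131.5 + 1056 = 2187.5 t/h; A fraction = 0.242.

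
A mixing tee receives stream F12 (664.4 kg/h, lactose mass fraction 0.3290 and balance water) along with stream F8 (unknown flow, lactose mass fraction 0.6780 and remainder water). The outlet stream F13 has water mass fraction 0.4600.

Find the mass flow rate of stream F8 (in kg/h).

1016 kg/h

Let F8 be the unknown flow. Total out = 664.4 + F8.
water balance: 445.81 + 0.322·F8 = 0.460·(664.4 + F8)
(0.322 − 0.460)·F8 = 0.460×664.4 − 445.81 = -140.19
F8 = -140.19 / -0.138 = 1015.9 kg/h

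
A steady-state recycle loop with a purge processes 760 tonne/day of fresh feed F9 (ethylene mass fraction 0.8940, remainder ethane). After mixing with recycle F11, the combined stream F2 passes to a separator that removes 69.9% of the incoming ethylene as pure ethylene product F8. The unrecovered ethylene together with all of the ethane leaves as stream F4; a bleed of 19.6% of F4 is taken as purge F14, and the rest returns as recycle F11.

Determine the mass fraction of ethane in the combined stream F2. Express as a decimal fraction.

ethane enters only via F9 and leaves only via the purge: 760×0.106 = 0.196×(ethane in F4), and the separator passes all ethane, so ethane in F2 = ethane in F4 = 411.02 tonne/day.
ethylene in F2: m_A = 760×0.894 + (1−0.196)·(1−0.699)·m_A, so m_A = 679.44/0.7580 = 896.36 tonne/day.
F2 = 896.36 + 411.02 = 1307.4 tonne/day.
ethane fraction in F2 = 411.02/1307.4 = 0.3144.

0.3144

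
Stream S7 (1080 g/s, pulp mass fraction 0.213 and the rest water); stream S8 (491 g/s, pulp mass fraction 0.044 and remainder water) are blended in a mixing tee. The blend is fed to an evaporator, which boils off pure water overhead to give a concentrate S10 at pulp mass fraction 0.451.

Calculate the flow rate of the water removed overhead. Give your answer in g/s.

pulp entering = 1080×0.213 + 491×0.044 = 251.64 g/s.
All pulp reports to S10, so S10 = 251.64/0.451 = 557.97 g/s.
Total feed = 1571 g/s; overhead = 1571 − 557.97 = 1013 g/s.

1013 g/s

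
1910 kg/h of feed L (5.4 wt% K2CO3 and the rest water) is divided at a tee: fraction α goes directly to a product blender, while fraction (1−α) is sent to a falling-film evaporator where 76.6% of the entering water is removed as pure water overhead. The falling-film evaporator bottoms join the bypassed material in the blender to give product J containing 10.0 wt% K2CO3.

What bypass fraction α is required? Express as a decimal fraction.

All 1910×0.054 = 103.14 kg/h of K2CO3 reaches J, so J = 103.14/0.100 = 1031.4 kg/h and vapour = 878.6 kg/h.
The evaporator receives (1−α)·1910 of feed at 0.946 water and removes 0.766 of that water:
0.766×0.946×(1−α)×1910 = 878.6
(1−α) = 878.6/1384.1 = 0.6348;  α = 0.3652.

0.365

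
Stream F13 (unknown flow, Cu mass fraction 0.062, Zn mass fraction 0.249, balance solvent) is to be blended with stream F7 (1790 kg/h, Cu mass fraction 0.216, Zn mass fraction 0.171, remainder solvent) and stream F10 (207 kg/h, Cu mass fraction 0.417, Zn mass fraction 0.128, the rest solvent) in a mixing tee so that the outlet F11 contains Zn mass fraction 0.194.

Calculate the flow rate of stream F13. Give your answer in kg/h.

996.9 kg/h

Let F13 be the unknown flow. Total out = 1997 + F13.
Zn balance: 332.59 + 0.249·F13 = 0.194·(1997 + F13)
(0.249 − 0.194)·F13 = 0.194×1997 − 332.59 = 54.832
F13 = 54.832 / 0.055 = 996.95 kg/h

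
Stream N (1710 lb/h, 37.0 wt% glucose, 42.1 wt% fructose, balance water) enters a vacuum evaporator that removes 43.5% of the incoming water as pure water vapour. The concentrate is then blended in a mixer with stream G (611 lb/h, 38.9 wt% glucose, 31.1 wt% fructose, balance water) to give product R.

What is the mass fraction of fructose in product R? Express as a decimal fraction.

Vapour removed = 0.435×0.209×1710 = 155.46 lb/h; concentrate = 1554.5 lb/h.
fructose reaching the mixer = 719.91 (from concentrate) + 611×0.311 = 909.93 lb/h.
Product flow = 1554.5 + 611 = 2165.5 lb/h; fructose fraction = 0.4202.

0.4202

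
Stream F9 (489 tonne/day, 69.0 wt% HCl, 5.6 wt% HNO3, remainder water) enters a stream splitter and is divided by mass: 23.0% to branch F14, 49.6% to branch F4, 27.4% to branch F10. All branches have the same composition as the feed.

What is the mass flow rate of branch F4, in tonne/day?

242.5 tonne/day

Branch F4 flow = 0.496×489 = 242.54 tonne/day.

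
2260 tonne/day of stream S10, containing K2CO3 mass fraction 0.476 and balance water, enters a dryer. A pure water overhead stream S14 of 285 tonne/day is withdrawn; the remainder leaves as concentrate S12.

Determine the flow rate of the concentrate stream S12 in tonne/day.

1975 tonne/day

Concentrate = 2260 − 285 = 1975 tonne/day.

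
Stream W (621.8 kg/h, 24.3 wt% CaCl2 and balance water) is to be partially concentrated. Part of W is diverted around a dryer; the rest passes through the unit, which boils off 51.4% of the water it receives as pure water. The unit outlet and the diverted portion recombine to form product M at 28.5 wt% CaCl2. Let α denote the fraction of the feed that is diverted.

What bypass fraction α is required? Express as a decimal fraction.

0.621

All 621.8×0.243 = 151.1 kg/h of CaCl2 reaches M, so M = 151.1/0.285 = 530.17 kg/h and vapour = 91.634 kg/h.
The evaporator receives (1−α)·621.8 of feed at 0.757 water and removes 0.514 of that water:
0.514×0.757×(1−α)×621.8 = 91.634
(1−α) = 91.634/241.94 = 0.3787;  α = 0.6213.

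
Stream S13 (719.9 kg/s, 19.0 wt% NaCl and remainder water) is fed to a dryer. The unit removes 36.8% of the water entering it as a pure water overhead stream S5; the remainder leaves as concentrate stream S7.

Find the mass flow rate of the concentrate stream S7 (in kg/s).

505.3 kg/s

water entering = 719.9×0.810 = 583.12 kg/s; overhead removed = 0.368×583.12 = 214.59 kg/s.
Concentrate = 719.9 − 214.59 = 505.31 kg/s.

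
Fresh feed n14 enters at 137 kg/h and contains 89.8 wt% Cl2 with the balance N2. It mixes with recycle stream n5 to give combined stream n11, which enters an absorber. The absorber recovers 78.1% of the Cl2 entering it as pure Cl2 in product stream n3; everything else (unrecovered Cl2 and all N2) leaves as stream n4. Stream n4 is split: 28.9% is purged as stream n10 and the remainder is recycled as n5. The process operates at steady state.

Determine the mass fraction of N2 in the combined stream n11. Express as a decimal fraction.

N2 enters only via n14 and leaves only via the purge: 137×0.102 = 0.289×(N2 in n4), and the absorber passes all N2, so N2 in n11 = N2 in n4 = 48.353 kg/h.
Cl2 in n11: m_A = 137×0.898 + (1−0.289)·(1−0.781)·m_A, so m_A = 123.03/0.8443 = 145.72 kg/h.
n11 = 145.72 + 48.353 = 194.07 kg/h.
N2 fraction in n11 = 48.353/194.07 = 0.249.

0.249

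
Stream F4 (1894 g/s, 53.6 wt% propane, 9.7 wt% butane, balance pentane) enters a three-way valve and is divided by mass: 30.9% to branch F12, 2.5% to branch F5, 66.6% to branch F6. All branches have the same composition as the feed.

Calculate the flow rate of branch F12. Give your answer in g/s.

Branch F12 flow = 0.309×1894 = 585.25 g/s.

585.2 g/s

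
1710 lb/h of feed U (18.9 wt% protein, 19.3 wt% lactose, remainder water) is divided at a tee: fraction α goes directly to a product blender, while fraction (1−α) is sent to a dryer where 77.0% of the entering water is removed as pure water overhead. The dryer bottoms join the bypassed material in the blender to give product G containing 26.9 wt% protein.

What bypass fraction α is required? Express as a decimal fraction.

All 1710×0.189 = 323.19 lb/h of protein reaches G, so G = 323.19/0.269 = 1201.4 lb/h and vapour = 508.55 lb/h.
The evaporator receives (1−α)·1710 of feed at 0.618 water and removes 0.770 of that water:
0.770×0.618×(1−α)×1710 = 508.55
(1−α) = 508.55/813.72 = 0.6250;  α = 0.3750.

0.375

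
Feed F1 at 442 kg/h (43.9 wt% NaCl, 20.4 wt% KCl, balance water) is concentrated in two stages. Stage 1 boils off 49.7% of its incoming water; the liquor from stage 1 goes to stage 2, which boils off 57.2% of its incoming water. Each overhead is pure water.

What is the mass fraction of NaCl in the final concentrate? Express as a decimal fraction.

water in feed = 442×0.357 = 157.79 kg/h.
After stage 1: water left = (1−0.497)×157.79 = 79.37; stream total = 363.58 kg/h.
After stage 2: water left = (1−0.572)×79.37 = 33.971; final concentrate = 318.18 kg/h.
NaCl fraction = 194.04/318.18 = 0.610.

0.610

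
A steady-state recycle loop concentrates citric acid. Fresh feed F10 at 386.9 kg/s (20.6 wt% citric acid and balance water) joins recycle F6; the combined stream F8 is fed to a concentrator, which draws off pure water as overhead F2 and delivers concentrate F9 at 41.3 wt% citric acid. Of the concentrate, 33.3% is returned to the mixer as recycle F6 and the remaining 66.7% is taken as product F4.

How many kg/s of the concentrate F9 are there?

Overall citric acid balance (none leaves overhead): citric acid in fresh feed = citric acid in product, i.e. 386.9×0.206 = (1−0.333)·F9·0.413.
F9 = 79.701/(0.413×0.667) = 289.33 kg/s.

289.3 kg/s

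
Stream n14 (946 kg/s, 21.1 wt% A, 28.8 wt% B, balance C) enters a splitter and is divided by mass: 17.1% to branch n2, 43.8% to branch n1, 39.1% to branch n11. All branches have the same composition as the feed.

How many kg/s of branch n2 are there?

161.8 kg/s

Branch n2 flow = 0.171×946 = 161.77 kg/s.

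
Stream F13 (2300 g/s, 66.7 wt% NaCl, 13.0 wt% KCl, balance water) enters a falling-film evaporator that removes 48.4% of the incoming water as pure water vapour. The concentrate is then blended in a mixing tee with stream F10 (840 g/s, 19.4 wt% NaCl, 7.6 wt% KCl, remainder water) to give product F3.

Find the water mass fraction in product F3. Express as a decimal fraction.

Vapour removed = 0.484×0.203×2300 = 225.98 g/s; concentrate = 2074 g/s.
water reaching the mixer = 240.92 (from concentrate) + 840×0.730 = 854.12 g/s.
Product flow = 2074 + 840 = 2914 g/s; water fraction = 0.2931.

0.2931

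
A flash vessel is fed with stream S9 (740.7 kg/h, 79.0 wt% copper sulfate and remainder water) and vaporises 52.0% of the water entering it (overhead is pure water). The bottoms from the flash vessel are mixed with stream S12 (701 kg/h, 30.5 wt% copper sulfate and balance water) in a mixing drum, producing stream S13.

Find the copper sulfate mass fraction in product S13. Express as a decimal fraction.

Vapour removed = 0.520×0.210×740.7 = 80.884 kg/h; concentrate = 659.82 kg/h.
copper sulfate reaching the mixer = 585.15 (from concentrate) + 701×0.305 = 798.96 kg/h.
Product flow = 659.82 + 701 = 1360.8 kg/h; copper sulfate fraction = 0.587.

0.587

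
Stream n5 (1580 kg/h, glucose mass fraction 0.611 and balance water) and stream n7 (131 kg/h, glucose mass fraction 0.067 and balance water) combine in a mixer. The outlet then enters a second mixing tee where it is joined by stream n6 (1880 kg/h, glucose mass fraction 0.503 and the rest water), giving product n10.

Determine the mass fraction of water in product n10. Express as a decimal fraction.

0.465

Overall, product flow = 3591 kg/h.
water in = 1580×0.389 + 131×0.933 + 1880×0.497 = 1671.2 kg/h.
water fraction in n10 = 0.465.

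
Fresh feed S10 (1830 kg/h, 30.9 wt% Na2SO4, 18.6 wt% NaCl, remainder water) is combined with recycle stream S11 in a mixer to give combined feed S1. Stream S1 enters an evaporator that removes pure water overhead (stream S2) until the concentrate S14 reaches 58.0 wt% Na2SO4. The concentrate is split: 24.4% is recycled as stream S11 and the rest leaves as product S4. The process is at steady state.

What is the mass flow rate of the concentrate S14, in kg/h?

Overall Na2SO4 balance (none leaves overhead): Na2SO4 in fresh feed = Na2SO4 in product, i.e. 1830×0.309 = (1−0.244)·S14·0.580.
S14 = 565.47/(0.580×0.756) = 1289.6 kg/h.

1290 kg/h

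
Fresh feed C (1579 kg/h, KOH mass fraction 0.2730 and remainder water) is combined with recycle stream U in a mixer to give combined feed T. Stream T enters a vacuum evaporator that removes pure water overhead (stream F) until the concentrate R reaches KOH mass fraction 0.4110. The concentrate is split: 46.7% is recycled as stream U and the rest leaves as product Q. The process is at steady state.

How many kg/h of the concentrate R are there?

1968 kg/h

Overall KOH balance (none leaves overhead): KOH in fresh feed = KOH in product, i.e. 1579×0.273 = (1−0.467)·R·0.411.
R = 431.07/(0.411×0.533) = 1967.8 kg/h.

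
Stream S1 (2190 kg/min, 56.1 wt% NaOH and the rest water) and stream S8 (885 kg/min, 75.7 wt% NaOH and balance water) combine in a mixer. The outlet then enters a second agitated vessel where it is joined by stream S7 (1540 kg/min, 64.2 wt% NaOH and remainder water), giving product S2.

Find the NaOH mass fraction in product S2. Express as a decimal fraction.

Overall, product flow = 4615 kg/min.
NaOH in = 2190×0.561 + 885×0.757 + 1540×0.642 = 2887.2 kg/min.
NaOH fraction in S2 = 0.6256.

0.6256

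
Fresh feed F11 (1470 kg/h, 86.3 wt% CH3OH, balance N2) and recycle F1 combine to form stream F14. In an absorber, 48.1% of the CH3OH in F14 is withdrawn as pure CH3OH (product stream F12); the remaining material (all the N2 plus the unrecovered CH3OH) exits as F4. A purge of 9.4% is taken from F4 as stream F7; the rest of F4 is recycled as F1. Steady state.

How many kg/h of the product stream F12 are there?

1152 kg/h

CH3OH in F14: m_A = 1470×0.863 + (1−0.094)·(1−0.481)·m_A, so m_A = 1268.6/0.5298 = 2394.6 kg/h.
Product F12 = 0.481×2394.6 = 1151.8 kg/h.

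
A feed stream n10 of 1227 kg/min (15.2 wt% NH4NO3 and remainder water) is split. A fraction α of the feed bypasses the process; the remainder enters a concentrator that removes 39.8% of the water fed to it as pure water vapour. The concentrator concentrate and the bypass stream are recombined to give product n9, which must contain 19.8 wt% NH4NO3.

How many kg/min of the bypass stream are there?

All 1227×0.152 = 186.5 kg/min of NH4NO3 reaches n9, so n9 = 186.5/0.198 = 941.94 kg/min and vapour = 285.06 kg/min.
The evaporator receives (1−α)·1227 of feed at 0.848 water and removes 0.398 of that water:
0.398×0.848×(1−α)×1227 = 285.06
(1−α) = 285.06/414.12 = 0.6884;  α = 0.3116.
Bypass flow = 0.3116×1227 = 382.39 kg/min.

382.4 kg/min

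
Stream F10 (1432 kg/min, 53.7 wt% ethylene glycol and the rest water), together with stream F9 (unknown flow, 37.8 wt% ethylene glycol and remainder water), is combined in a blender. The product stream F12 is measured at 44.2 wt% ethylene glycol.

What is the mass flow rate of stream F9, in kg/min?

2126 kg/min

Let F9 be the unknown flow. Total out = 1432 + F9.
ethylene glycol balance: 768.98 + 0.378·F9 = 0.442·(1432 + F9)
(0.378 − 0.442)·F9 = 0.442×1432 − 768.98 = -136.04
F9 = -136.04 / -0.064 = 2125.6 kg/min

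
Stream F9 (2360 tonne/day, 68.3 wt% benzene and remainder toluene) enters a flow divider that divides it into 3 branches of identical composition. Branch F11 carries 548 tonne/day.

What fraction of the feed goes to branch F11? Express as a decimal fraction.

Fraction to F11 = 548/2360 = 0.2322.

0.232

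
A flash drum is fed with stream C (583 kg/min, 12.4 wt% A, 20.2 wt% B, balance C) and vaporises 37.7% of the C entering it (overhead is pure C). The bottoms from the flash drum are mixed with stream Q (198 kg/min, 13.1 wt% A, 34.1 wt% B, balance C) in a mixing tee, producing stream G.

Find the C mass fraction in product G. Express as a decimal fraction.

Vapour removed = 0.377×0.674×583 = 148.14 kg/min; concentrate = 434.86 kg/min.
C reaching the mixer = 244.8 (from concentrate) + 198×0.528 = 349.35 kg/min.
Product flow = 434.86 + 198 = 632.86 kg/min; C fraction = 0.552.

0.552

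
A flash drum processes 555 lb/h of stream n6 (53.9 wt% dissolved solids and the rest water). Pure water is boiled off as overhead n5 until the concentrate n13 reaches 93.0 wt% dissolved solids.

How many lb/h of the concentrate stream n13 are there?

321.7 lb/h

dissolved solids is conserved: 555×0.539 = 299.15 lb/h all reports to the concentrate.
Concentrate = 299.15/(target fraction) = 321.66 lb/h.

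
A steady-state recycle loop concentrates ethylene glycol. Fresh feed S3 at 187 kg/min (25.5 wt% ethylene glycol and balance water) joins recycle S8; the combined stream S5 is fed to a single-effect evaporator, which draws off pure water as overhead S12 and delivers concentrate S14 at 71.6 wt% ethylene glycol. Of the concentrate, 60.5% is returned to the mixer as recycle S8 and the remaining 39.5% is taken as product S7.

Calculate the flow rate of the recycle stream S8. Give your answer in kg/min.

Overall ethylene glycol balance (none leaves overhead): ethylene glycol in fresh feed = ethylene glycol in product, i.e. 187×0.255 = (1−0.605)·S14·0.716.
S14 = 47.685/(0.716×0.395) = 168.61 kg/min.
Recycle S8 = 0.605×168.61 = 102.01 kg/min.

102 kg/min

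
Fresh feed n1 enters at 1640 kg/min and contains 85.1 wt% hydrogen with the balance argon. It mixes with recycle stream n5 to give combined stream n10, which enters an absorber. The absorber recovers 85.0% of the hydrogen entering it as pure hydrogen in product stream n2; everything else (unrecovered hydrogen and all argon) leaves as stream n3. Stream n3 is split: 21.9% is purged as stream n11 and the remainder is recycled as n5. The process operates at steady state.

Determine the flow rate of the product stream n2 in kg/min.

hydrogen in n10: m_A = 1640×0.851 + (1−0.219)·(1−0.850)·m_A, so m_A = 1395.6/0.8829 = 1580.8 kg/min.
Product n2 = 0.850×1580.8 = 1343.7 kg/min.

1344 kg/min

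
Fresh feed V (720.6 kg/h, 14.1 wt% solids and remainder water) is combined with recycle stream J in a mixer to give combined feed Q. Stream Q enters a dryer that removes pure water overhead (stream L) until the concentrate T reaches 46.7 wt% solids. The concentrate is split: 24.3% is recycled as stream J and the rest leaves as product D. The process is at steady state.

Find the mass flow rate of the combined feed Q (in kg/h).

790.4 kg/h

Overall solids balance (none leaves overhead): solids in fresh feed = solids in product, i.e. 720.6×0.141 = (1−0.243)·T·0.467.
T = 101.6/(0.467×0.757) = 287.41 kg/h.
Recycle J = 0.243×287.41 = 69.84 kg/h.
Combined feed Q = 720.6 + 69.84 = 790.44 kg/h.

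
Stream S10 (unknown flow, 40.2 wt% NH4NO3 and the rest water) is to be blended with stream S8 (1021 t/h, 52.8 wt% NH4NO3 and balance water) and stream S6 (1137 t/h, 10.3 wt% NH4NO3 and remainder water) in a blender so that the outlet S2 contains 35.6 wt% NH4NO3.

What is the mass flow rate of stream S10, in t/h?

Let S10 be the unknown flow. Total out = 2158 + S10.
NH4NO3 balance: 656.2 + 0.402·S10 = 0.356·(2158 + S10)
(0.402 − 0.356)·S10 = 0.356×2158 − 656.2 = 112.05
S10 = 112.05 / 0.046 = 2435.8 t/h

2436 t/h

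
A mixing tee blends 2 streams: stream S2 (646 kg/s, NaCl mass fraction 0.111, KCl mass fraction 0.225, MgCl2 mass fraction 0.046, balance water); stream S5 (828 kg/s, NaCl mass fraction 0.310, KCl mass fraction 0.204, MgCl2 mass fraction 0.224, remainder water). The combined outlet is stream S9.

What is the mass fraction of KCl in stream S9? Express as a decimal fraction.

Total flow out = 646 + 828 = 1474 kg/s.
KCl in = 646×0.225 + 828×0.204 = 314.26 kg/s.
KCl mass fraction in S9 = 314.26/1474 = 0.213.

0.213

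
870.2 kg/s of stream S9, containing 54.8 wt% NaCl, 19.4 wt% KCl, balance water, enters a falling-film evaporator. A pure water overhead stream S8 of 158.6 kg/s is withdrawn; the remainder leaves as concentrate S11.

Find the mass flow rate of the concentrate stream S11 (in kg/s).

Concentrate = 870.2 − 158.6 = 711.6 kg/s.

711.6 kg/s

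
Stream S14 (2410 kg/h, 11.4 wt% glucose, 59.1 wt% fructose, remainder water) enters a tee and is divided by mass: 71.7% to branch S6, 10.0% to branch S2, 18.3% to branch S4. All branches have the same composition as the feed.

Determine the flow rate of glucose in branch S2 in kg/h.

Branch S2 total = 0.100×2410 = 241 kg/h.
glucose in S2 = 0.114×241 = 27.474 kg/h.

27.47 kg/h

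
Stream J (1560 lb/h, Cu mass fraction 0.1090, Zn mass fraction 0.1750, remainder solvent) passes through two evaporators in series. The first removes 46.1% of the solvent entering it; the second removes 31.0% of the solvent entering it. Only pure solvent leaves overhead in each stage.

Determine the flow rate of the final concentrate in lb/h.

858.4 lb/h

solvent in feed = 1560×0.716 = 1117 lb/h.
After stage 1: solvent left = (1−0.461)×1117 = 602.04; stream total = 1045.1 lb/h.
After stage 2: solvent left = (1−0.310)×602.04 = 415.41; final concentrate = 858.45 lb/h.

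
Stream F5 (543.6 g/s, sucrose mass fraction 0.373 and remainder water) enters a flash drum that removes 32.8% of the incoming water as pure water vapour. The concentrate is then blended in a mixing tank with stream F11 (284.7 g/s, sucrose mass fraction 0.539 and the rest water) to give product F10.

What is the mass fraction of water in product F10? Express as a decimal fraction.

0.503

Vapour removed = 0.328×0.627×543.6 = 111.79 g/s; concentrate = 431.81 g/s.
water reaching the mixer = 229.04 (from concentrate) + 284.7×0.461 = 360.29 g/s.
Product flow = 431.81 + 284.7 = 716.51 g/s; water fraction = 0.503.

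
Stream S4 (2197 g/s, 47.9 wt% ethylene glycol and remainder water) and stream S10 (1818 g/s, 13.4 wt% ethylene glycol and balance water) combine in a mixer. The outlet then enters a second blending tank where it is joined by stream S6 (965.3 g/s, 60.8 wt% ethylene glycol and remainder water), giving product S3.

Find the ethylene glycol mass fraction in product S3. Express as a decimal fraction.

Overall, product flow = 4980.3 g/s.
ethylene glycol in = 2197×0.479 + 1818×0.134 + 965.3×0.608 = 1882.9 g/s.
ethylene glycol fraction in S3 = 0.378.

0.378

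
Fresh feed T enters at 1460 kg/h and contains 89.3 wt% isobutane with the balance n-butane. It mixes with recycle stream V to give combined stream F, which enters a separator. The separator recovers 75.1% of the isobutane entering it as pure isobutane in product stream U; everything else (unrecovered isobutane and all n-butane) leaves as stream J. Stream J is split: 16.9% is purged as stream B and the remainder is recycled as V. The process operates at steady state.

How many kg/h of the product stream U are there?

1235 kg/h

isobutane in F: m_A = 1460×0.893 + (1−0.169)·(1−0.751)·m_A, so m_A = 1303.8/0.7931 = 1643.9 kg/h.
Product U = 0.751×1643.9 = 1234.6 kg/h.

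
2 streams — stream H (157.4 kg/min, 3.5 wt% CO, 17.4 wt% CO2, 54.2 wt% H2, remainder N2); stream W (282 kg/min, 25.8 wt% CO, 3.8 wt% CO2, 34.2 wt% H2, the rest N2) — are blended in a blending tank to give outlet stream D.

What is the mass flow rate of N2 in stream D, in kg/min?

141.3 kg/min

N2 out = N2 in = 157.4×0.249 + 282×0.362 = 141.28 kg/min.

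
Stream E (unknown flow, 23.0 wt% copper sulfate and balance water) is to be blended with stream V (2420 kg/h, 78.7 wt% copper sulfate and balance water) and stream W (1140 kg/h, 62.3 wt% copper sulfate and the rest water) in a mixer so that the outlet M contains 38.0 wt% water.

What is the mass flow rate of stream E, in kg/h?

1045 kg/h

Let E be the unknown flow. Total out = 3560 + E.
water balance: 945.24 + 0.770·E = 0.380·(3560 + E)
(0.770 − 0.380)·E = 0.380×3560 − 945.24 = 407.56
E = 407.56 / 0.390 = 1045 kg/h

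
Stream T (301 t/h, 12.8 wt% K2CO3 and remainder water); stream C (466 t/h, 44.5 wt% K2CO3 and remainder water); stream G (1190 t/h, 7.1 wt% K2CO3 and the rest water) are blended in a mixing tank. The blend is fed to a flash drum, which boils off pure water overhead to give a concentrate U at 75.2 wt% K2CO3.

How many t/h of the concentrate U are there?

439.3 t/h

K2CO3 entering = 301×0.128 + 466×0.445 + 1190×0.071 = 330.39 t/h.
All K2CO3 reports to U, so U = 330.39/0.752 = 439.35 t/h.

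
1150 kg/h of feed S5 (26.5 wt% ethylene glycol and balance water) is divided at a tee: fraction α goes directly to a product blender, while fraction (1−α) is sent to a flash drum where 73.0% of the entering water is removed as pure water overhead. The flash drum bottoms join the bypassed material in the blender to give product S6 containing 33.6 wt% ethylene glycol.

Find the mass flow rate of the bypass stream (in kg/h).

697.1 kg/h

All 1150×0.265 = 304.75 kg/h of ethylene glycol reaches S6, so S6 = 304.75/0.336 = 906.99 kg/h and vapour = 243.01 kg/h.
The evaporator receives (1−α)·1150 of feed at 0.735 water and removes 0.730 of that water:
0.730×0.735×(1−α)×1150 = 243.01
(1−α) = 243.01/617.03 = 0.3938;  α = 0.6062.
Bypass flow = 0.6062×1150 = 697.1 kg/h.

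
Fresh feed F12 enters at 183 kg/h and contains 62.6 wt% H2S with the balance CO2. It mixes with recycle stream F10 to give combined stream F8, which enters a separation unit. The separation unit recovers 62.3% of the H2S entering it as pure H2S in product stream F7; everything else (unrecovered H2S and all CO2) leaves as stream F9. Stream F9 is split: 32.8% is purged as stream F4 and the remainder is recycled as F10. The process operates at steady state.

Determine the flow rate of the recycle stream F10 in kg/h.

CO2 enters only via F12 and leaves only via the purge: 183×0.374 = 0.328×(CO2 in F9), and the separation unit passes all CO2, so CO2 in F8 = CO2 in F9 = 208.66 kg/h.
H2S in F8: m_A = 183×0.626 + (1−0.328)·(1−0.623)·m_A, so m_A = 114.56/0.7467 = 153.43 kg/h.
F9 = (1−0.623)×153.43 + 208.66 = 266.51 kg/h.
Recycle F10 = (1−0.328)×266.51 = 179.09 kg/h.

179.1 kg/h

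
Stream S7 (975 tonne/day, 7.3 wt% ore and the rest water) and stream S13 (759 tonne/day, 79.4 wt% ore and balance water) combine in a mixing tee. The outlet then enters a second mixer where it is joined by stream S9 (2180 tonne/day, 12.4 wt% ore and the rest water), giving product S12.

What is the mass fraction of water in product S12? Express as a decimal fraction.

Overall, product flow = 3914 tonne/day.
water in = 975×0.927 + 759×0.206 + 2180×0.876 = 2969.9 tonne/day.
water fraction in S12 = 0.7588.

0.7588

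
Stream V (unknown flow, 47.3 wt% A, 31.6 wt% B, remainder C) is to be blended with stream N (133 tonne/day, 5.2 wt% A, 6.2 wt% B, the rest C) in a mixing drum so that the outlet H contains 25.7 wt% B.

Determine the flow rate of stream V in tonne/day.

439.6 tonne/day

Let V be the unknown flow. Total out = 133 + V.
B balance: 8.246 + 0.316·V = 0.257·(133 + V)
(0.316 − 0.257)·V = 0.257×133 − 8.246 = 25.935
V = 25.935 / 0.059 = 439.58 tonne/day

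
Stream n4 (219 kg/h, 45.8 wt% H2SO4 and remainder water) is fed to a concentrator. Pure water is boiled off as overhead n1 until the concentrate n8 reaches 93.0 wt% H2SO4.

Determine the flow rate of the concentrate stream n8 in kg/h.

107.9 kg/h

H2SO4 is conserved: 219×0.458 = 100.3 kg/h all reports to the concentrate.
Concentrate = 100.3/(target fraction) = 107.85 kg/h.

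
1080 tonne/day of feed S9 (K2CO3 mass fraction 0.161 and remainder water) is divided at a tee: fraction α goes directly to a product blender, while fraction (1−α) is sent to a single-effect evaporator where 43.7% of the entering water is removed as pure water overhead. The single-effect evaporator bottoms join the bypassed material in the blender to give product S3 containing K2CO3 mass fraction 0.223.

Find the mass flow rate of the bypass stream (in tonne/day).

All 1080×0.161 = 173.88 tonne/day of K2CO3 reaches S3, so S3 = 173.88/0.223 = 779.73 tonne/day and vapour = 300.27 tonne/day.
The evaporator receives (1−α)·1080 of feed at 0.839 water and removes 0.437 of that water:
0.437×0.839×(1−α)×1080 = 300.27
(1−α) = 300.27/395.97 = 0.7583;  α = 0.2417.
Bypass flow = 0.2417×1080 = 261.03 tonne/day.

261 tonne/day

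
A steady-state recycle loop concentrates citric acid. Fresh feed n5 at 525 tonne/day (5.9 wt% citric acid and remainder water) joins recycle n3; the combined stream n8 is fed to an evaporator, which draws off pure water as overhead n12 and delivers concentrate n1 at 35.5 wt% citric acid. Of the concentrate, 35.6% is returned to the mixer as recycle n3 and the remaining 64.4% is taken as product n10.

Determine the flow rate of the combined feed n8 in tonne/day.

573.2 tonne/day

Overall citric acid balance (none leaves overhead): citric acid in fresh feed = citric acid in product, i.e. 525×0.059 = (1−0.356)·n1·0.355.
n1 = 30.975/(0.355×0.644) = 135.49 tonne/day.
Recycle n3 = 0.356×135.49 = 48.233 tonne/day.
Combined feed n8 = 525 + 48.233 = 573.23 tonne/day.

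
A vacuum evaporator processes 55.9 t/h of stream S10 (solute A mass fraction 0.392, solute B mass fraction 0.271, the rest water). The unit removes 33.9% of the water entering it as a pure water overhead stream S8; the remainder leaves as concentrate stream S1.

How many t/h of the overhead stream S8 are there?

water entering = 55.9×0.337 = 18.838 t/h; overhead removed = 0.339×18.838 = 6.3862 t/h.

6.386 t/h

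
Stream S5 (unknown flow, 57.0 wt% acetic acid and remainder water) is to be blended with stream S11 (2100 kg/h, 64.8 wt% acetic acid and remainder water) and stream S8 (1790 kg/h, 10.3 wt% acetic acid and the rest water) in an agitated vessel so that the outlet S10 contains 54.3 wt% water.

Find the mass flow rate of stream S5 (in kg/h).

2058 kg/h

Let S5 be the unknown flow. Total out = 3890 + S5.
water balance: 2344.8 + 0.430·S5 = 0.543·(3890 + S5)
(0.430 − 0.543)·S5 = 0.543×3890 − 2344.8 = -232.56
S5 = -232.56 / -0.113 = 2058.1 kg/h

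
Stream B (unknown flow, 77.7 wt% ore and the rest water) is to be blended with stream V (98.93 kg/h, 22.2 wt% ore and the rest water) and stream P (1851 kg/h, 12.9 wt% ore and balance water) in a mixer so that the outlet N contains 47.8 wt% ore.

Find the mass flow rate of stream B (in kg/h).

Let B be the unknown flow. Total out = 1949.9 + B.
ore balance: 260.74 + 0.777·B = 0.478·(1949.9 + B)
(0.777 − 0.478)·B = 0.478×1949.9 − 260.74 = 671.33
B = 671.33 / 0.299 = 2245.2 kg/h

2245 kg/h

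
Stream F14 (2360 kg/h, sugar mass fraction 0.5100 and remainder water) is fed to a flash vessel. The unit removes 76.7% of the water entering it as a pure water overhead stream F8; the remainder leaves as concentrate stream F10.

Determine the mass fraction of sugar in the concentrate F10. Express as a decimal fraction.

0.8171

sugar is not removed: 2360×0.510 = 1203.6 kg/h of sugar enters F10.
water entering = 2360×0.490 = 1156.4 kg/h; overhead removed = 0.767×1156.4 = 886.96 kg/h.
Concentrate = 2360 − 886.96 = 1473 kg/h.
Mass fraction = 1203.6/1473 = 0.8171.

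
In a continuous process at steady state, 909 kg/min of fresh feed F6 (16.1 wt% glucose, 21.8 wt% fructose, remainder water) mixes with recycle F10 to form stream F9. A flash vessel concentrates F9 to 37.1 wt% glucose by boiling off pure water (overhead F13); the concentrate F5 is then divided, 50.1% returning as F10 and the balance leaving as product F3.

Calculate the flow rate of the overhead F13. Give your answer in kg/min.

514.5 kg/min

Overall glucose balance (none leaves overhead): glucose in fresh feed = glucose in product, i.e. 909×0.161 = (1−0.501)·F5·0.371.
F5 = 146.35/(0.371×0.499) = 790.52 kg/min.
Recycle F10 = 0.501×790.52 = 396.05 kg/min.
Combined feed F9 = 909 + 396.05 = 1305.1 kg/min.
Overhead F13 = F9 − F5 = 1305.1 − 790.52 = 514.53 kg/min.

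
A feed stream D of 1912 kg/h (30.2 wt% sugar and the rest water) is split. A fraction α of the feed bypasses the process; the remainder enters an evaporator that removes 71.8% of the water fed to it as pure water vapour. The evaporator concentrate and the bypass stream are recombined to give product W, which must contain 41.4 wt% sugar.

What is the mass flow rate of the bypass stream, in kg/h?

879.9 kg/h

All 1912×0.302 = 577.42 kg/h of sugar reaches W, so W = 577.42/0.414 = 1394.7 kg/h and vapour = 517.26 kg/h.
The evaporator receives (1−α)·1912 of feed at 0.698 water and removes 0.718 of that water:
0.718×0.698×(1−α)×1912 = 517.26
(1−α) = 517.26/958.23 = 0.5398;  α = 0.4602.
Bypass flow = 0.4602×1912 = 879.89 kg/h.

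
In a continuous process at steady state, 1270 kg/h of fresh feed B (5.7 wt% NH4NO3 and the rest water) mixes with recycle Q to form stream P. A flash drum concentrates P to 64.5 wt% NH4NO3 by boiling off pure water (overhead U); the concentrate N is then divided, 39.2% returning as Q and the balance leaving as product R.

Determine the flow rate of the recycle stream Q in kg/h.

Overall NH4NO3 balance (none leaves overhead): NH4NO3 in fresh feed = NH4NO3 in product, i.e. 1270×0.057 = (1−0.392)·N·0.645.
N = 72.39/(0.645×0.608) = 184.59 kg/h.
Recycle Q = 0.392×184.59 = 72.36 kg/h.

72.36 kg/h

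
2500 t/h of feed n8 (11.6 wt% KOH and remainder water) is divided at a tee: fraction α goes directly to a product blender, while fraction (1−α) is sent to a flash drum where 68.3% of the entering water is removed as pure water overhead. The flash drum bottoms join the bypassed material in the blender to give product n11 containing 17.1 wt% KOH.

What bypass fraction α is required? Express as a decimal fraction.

All 2500×0.116 = 290 t/h of KOH reaches n11, so n11 = 290/0.171 = 1695.9 t/h and vapour = 804.09 t/h.
The evaporator receives (1−α)·2500 of feed at 0.884 water and removes 0.683 of that water:
0.683×0.884×(1−α)×2500 = 804.09
(1−α) = 804.09/1509.4 = 0.5327;  α = 0.4673.

0.467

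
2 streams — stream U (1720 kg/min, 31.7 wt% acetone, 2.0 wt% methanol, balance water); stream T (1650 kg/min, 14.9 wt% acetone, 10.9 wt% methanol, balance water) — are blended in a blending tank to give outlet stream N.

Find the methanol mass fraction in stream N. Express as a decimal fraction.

0.064

Total flow out = 1720 + 1650 = 3370 kg/min.
methanol in = 1720×0.020 + 1650×0.109 = 214.25 kg/min.
methanol mass fraction in N = 214.25/3370 = 0.064.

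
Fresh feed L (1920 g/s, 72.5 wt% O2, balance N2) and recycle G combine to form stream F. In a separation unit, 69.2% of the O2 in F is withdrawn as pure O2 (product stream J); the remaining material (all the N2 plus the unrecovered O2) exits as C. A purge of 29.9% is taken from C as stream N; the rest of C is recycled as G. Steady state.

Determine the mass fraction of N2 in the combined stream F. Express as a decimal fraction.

N2 enters only via L and leaves only via the purge: 1920×0.275 = 0.299×(N2 in C), and the separation unit passes all N2, so N2 in F = N2 in C = 1765.9 g/s.
O2 in F: m_A = 1920×0.725 + (1−0.299)·(1−0.692)·m_A, so m_A = 1392/0.7841 = 1775.3 g/s.
F = 1775.3 + 1765.9 = 3541.2 g/s.
N2 fraction in F = 1765.9/3541.2 = 0.499.

0.499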